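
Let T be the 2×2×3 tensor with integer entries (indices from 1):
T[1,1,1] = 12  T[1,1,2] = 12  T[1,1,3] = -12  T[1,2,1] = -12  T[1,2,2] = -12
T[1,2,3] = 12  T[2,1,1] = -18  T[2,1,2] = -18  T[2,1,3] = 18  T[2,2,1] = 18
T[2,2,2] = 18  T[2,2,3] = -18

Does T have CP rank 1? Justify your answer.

If T = a ⊗ b ⊗ c then every fibre of T is a multiple of the corresponding factor, so read the factors off the fibres through the nonzero entry T[1,1,1] = 12.
The mode-1 fibre T[:,1,1] = [12, -18] gives a = [2, -3] (primitive direction); the mode-2 fibre T[1,:,1] = [12, -12] gives b = [1, -1]; then c[k] = T[1,1,k] / (a[1]·b[1]) = [12, 12, -12] / 2 = [6, 6, -6].
Expanding [2, -3] ⊗ [1, -1] ⊗ [6, 6, -6] reproduces all 12 entries of T, so T = [2, -3] ⊗ [1, -1] ⊗ [6, 6, -6] and rank(T) ≤ 1.
Equivalently every frontal slice T[:,:,k] is c[k] times the rank-1 matrix [2, -3] ⊗ [1, -1]. So T has rank 1 (it is nonzero).

Yes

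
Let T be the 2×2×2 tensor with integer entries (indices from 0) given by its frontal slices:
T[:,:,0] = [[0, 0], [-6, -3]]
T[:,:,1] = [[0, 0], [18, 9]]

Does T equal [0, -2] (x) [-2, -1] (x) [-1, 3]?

No

Reconstruct entry (1,0,0) from the claimed factors: Σₗ aₗ[1]bₗ[0]cₗ[0] = (-2)·(-2)·(-1) = -4, but T[1,0,0] = -6. The claim is false.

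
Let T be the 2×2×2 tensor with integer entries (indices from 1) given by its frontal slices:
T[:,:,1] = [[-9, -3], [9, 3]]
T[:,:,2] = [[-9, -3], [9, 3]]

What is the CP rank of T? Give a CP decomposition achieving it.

Lower bound: T ≠ 0 (e.g. T[1,1,1] = -9), so rank(T) ≥ 1.
Upper bound: if T = a ∘ b ∘ c then every fibre of T is a multiple of the corresponding factor, so read the factors off the fibres through the nonzero entry T[1,1,1] = -9.
The mode-1 fibre T[:,1,1] = [-9, 9] gives a = [1, -1] (primitive direction); the mode-2 fibre T[1,:,1] = [-9, -3] gives b = [3, 1]; then c[k] = T[1,1,k] / (a[1]·b[1]) = [-9, -9] / 3 = [-3, -3].
Expanding [1, -1] ∘ [3, 1] ∘ [-3, -3] reproduces all 8 entries of T, so T = [1, -1] ∘ [3, 1] ∘ [-3, -3] and rank(T) ≤ 1.
These bounds meet, so rank(T) = 1.

rank(T) = 1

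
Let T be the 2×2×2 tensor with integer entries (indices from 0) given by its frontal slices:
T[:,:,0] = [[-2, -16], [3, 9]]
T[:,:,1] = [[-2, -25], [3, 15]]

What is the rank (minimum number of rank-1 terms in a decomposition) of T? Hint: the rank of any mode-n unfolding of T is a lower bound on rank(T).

Lower bound: the mode-2 unfolding of T (rows indexed by j, columns by (i,k) = (0,0), (0,1), (1,0), (1,1)) is [[-2, -2, 3, 3], [-16, -25, 9, 15]].
There the 2×2 minor on rows j ∈ {0, 1}, columns (i,k) ∈ {(0,0), (0,1)} is det [[-2, -2], [-16, -25]] = 18 ≠ 0, so this unfolding has rank ≥ 2; CP rank is at least every unfolding rank, so rank(T) ≥ 2. (This is only a lower bound: in general the CP rank may exceed every unfolding rank, so we still need to exhibit 2 rank-1 terms summing to T.)
Upper bound — finding two terms. Write S_k = T[:,:,k] for the frontal slices: S₀ = [[-2, -16], [3, 9]], S₁ = [[-2, -25], [3, 15]].
If T = a₁ (x) b₁ (x) c₁ + a₂ (x) b₂ (x) c₂ then each S_k = c₁[k]·a₁b₁ᵀ + c₂[k]·a₂b₂ᵀ. S₀ and S₁ are linearly independent, so a₁b₁ᵀ and a₂b₂ᵀ must span the same plane of matrices: they are the rank-1 matrices of the form x·S₀ + y·S₁.
det(x·S₀ + y·S₁) is 30·x² + 75·xy + 45·y² = 15·(2·x + 3·y)(x + y), vanishing at (x:y) = (3:-2) and (1:-1).
M₁ = 3·S₀ − 2·S₁ = [[-2, 2], [3, -3]] = −(2, -3)(1, -1)ᵀ and M₂ = S₀ − S₁ = [[0, 9], [0, -6]] = 3·(3, -2)(0, 1)ᵀ, so take a₁ = (2, -3), b₁ = (1, -1), a₂ = (3, -2), b₂ = (0, 1).
Each slice is an integer combination of E₁ = a₁b₁ᵀ and E₂ = a₂b₂ᵀ: S₀ = −E₁ − 6·E₂, S₁ = −E₁ − 9·E₂; reading off coefficients, c₁ = (-1, -1) and c₂ = (-6, -9).
Hence T = (2, -3) (x) (1, -1) (x) (-1, -1) + (3, -2) (x) (0, 1) (x) (-6, -9), so rank(T) ≤ 2.
These bounds meet, so rank(T) = 2.
Check entry T[1,0,0] = 3: (-3)·(1)·(-1) + (-2)·(0)·(-6) = 3.

2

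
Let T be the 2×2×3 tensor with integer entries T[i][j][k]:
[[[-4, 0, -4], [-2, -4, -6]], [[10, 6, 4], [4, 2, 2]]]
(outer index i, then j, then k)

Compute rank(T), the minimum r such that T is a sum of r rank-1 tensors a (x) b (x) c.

3

Lower bound: the mode-3 unfolding of T (rows indexed by k, columns by (i,j) = (0,0), (0,1), (1,0), (1,1)) is [[-4, -2, 10, 4], [0, -4, 6, 2], [-4, -6, 4, 2]].
There the 3×3 minor on rows k ∈ {0, 1, 2}, columns (i,j) ∈ {(0,0), (0,1), (1,0)} is det [[-4, -2, 10], [0, -4, 6], [-4, -6, 4]] = -192 ≠ 0, so this unfolding has rank ≥ 3; CP rank is at least every unfolding rank, so rank(T) ≥ 3. (Flattening ranks never certify an upper bound on CP rank; for that we must actually write T with 3 rank-1 terms.)
Upper bound: T is a sum of 3 rank-1 terms, T = [1, -1] (x) [2, 1] (x) [-4, -2, -2] + [1, 0] (x) [0, 1] (x) [2, -2, -4] + [2, 1] (x) [1, 0] (x) [2, 2, 0] (one valid choice — decompositions are not unique — normalised so each a, b is primitive with positive first nonzero entry; check it by expanding all entries), so rank(T) ≤ 3.
These bounds meet, so rank(T) = 3.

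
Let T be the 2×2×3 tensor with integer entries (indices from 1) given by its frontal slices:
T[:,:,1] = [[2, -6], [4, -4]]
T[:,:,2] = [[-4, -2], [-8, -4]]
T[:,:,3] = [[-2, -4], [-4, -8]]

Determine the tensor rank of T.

3

Lower bound: in the mode-3 unfolding of T (rows indexed by k, columns by (i,j)) the 3×3 minor on rows k ∈ {1, 2, 3}, columns (i,j) ∈ {(1,1), (1,2), (2,2)} is det [[2, -6, -4], [-4, -2, -4], [-2, -4, -8]] = 96 ≠ 0, so that unfolding has rank ≥ 3 and hence rank(T) ≥ 3 (CP rank is at least every unfolding rank, though it can be larger).
Upper bound: T is a sum of 3 rank-1 terms, T = [1, 0] ⊗ [0, 1] ⊗ [-4, 0, 0] + [1, 2] ⊗ [1, 2] ⊗ [-2, 0, -2] + [1, 2] ⊗ [2, 1] ⊗ [2, -2, 0] (one valid choice — decompositions are not unique — normalised so each a, b is primitive with positive first nonzero entry; check it by expanding all entries), so rank(T) ≤ 3.
These bounds meet, so rank(T) = 3.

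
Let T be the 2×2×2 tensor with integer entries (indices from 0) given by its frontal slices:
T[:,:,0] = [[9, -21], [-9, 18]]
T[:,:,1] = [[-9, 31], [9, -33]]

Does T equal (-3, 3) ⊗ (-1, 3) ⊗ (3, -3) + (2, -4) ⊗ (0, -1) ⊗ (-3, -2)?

Reconstruct entry (1,1,0) from the claimed factors: Σₗ aₗ[1]bₗ[1]cₗ[0] = (3)·(3)·(3) + (-4)·(-1)·(-3) = 15, but T[1,1,0] = 18. The claim is false.

No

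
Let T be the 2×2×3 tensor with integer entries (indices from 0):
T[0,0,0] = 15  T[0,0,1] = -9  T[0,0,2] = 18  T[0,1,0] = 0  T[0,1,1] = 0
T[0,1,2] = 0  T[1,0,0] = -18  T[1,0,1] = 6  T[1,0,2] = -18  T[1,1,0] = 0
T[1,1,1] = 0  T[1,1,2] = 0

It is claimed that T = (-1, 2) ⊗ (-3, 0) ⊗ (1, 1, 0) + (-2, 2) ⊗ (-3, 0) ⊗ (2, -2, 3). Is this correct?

Reconstruct entrywise from the claimed factors. For example, T[1,1,2] = 0 and Σₗ aₗ[1]bₗ[1]cₗ[2] = (2)·(0)·(0) + (2)·(0)·(3) = 0; checking all 12 entries, every one matches. The claim holds.

Yes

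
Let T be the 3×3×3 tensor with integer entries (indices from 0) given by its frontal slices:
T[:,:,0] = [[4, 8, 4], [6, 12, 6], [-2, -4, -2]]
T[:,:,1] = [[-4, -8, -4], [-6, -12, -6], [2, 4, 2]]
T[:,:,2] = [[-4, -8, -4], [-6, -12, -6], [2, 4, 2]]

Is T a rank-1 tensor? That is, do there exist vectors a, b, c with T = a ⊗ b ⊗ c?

Yes

If T = a ⊗ b ⊗ c then every fibre of T is a multiple of the corresponding factor, so read the factors off the fibres through the nonzero entry T[0,0,0] = 4.
The mode-1 fibre T[:,0,0] = [4, 6, -2] gives a = [2, 3, -1] (primitive direction); the mode-2 fibre T[0,:,0] = [4, 8, 4] gives b = [1, 2, 1]; then c[k] = T[0,0,k] / (a[0]·b[0]) = [4, -4, -4] / 2 = [2, -2, -2].
Expanding [2, 3, -1] ⊗ [1, 2, 1] ⊗ [2, -2, -2] reproduces all 27 entries of T, so T = [2, 3, -1] ⊗ [1, 2, 1] ⊗ [2, -2, -2] and rank(T) ≤ 1.
Equivalently every frontal slice T[:,:,k] is c[k] times the rank-1 matrix [2, 3, -1] ⊗ [1, 2, 1]. So T has rank 1 (it is nonzero).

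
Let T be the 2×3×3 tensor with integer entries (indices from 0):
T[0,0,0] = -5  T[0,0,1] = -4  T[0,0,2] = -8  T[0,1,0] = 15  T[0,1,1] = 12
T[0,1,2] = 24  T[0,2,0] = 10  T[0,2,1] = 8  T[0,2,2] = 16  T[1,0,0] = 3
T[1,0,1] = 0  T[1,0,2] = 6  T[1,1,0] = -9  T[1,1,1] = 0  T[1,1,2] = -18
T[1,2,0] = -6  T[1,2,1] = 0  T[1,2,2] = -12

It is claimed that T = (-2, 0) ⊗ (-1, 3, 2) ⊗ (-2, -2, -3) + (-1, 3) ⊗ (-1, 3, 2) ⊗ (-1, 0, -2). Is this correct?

Yes

Reconstruct entrywise from the claimed factors. For example, T[1,0,2] = 6 and Σₗ aₗ[1]bₗ[0]cₗ[2] = (0)·(-1)·(-3) + (3)·(-1)·(-2) = 6; checking all 18 entries, every one matches. The claim holds.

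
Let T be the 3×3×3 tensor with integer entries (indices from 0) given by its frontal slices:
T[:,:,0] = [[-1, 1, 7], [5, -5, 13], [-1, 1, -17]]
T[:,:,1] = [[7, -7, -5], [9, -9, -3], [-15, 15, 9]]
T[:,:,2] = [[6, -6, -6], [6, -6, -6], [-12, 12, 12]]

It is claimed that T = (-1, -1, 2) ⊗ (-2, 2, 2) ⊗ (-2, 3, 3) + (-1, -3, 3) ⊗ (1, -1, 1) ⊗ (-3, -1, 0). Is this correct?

Reconstruct entrywise from the claimed factors. For example, T[2,2,1] = 9 and Σₗ aₗ[2]bₗ[2]cₗ[1] = (2)·(2)·(3) + (3)·(1)·(-1) = 9; checking all 27 entries, every one matches. The claim holds.

Yes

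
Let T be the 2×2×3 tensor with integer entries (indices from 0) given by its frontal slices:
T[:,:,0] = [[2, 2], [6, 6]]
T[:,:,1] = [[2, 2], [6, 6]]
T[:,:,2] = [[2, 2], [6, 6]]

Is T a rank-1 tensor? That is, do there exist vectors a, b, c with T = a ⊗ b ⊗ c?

If T = a ⊗ b ⊗ c then every fibre of T is a multiple of the corresponding factor, so read the factors off the fibres through the nonzero entry T[0,0,0] = 2.
The mode-1 fibre T[:,0,0] = [2, 6] gives a = [1, 3] (primitive direction); the mode-2 fibre T[0,:,0] = [2, 2] gives b = [1, 1]; then c[k] = T[0,0,k] / (a[0]·b[0]) = [2, 2, 2] / 1 = [2, 2, 2].
Expanding [1, 3] ⊗ [1, 1] ⊗ [2, 2, 2] reproduces all 12 entries of T, so T = [1, 3] ⊗ [1, 1] ⊗ [2, 2, 2] and rank(T) ≤ 1.
Equivalently every frontal slice T[:,:,k] is c[k] times the rank-1 matrix [1, 3] ⊗ [1, 1]. So T has rank 1 (it is nonzero).

Yes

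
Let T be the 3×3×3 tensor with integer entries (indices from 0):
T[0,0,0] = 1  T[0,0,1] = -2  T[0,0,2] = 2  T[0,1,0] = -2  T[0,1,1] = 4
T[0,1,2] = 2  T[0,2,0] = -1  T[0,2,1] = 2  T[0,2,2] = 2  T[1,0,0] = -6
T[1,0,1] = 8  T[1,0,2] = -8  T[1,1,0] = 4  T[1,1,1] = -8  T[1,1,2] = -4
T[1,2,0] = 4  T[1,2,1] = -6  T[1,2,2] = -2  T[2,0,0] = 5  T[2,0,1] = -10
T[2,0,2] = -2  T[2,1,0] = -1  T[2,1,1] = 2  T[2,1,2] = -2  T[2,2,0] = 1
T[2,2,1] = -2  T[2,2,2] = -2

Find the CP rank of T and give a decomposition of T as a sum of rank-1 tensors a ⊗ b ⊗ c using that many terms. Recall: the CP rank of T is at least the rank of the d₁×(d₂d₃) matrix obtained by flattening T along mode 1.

Lower bound: the mode-3 unfolding of T (rows indexed by k, columns by (i,j) = (0,0), (0,1), (0,2), (1,0), (1,1), (1,2), (2,0), (2,1), (2,2)) is [[1, -2, -1, -6, 4, 4, 5, -1, 1], [-2, 4, 2, 8, -8, -6, -10, 2, -2], [2, 2, 2, -8, -4, -2, -2, -2, -2]].
There the 3×3 minor on rows k ∈ {0, 1, 2}, columns (i,j) ∈ {(0,0), (0,1), (1,0)} is det [[1, -2, -6], [-2, 4, 8], [2, 2, -8]] = 24 ≠ 0, so this unfolding has rank ≥ 3; CP rank is at least every unfolding rank, so rank(T) ≥ 3. (Unfolding ranks only ever bound the CP rank from below — rank(T) can be strictly larger than all of them — so the matching upper bound has to come from an explicit 3-term decomposition.)
Upper bound: T is a sum of 3 rank-1 terms, T = [0, 1, 0] ⊗ [2, 0, -1] ⊗ [-2, 2, -2] + [1, -2, -1] ⊗ [1, 1, 1] ⊗ [-1, 2, 2] + [1, -2, 2] ⊗ [2, -1, 0] ⊗ [1, -2, 0] (written with every a and b primitive with positive leading entry and the scale carried by c; CP decompositions are not unique, and this one is verified by expanding entrywise), so rank(T) ≤ 3.
These bounds meet, so rank(T) = 3.
Check entry T[0,0,1] = -2: (0)·(2)·(2) + (1)·(1)·(2) + (1)·(2)·(-2) = -2.

rank(T) = 3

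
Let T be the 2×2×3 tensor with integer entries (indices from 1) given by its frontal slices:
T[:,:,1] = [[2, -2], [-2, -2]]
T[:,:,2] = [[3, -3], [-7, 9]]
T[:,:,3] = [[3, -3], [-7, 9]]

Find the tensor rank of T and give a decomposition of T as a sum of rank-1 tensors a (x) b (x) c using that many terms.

rank(T) = 2

Lower bound: the mode-1 unfolding of T (rows indexed by i, columns by (j,k) = (1,1), (1,2), (1,3), (2,1), (2,2), (2,3)) is [[2, 3, 3, -2, -3, -3], [-2, -7, -7, -2, 9, 9]].
There the 2×2 minor on rows i ∈ {1, 2}, columns (j,k) ∈ {(1,1), (1,2)} is det [[2, 3], [-2, -7]] = -8 ≠ 0, so this unfolding has rank ≥ 2; CP rank is at least every unfolding rank, so rank(T) ≥ 2. (This is only a lower bound: in general the CP rank may exceed every unfolding rank, so we still need to exhibit 2 rank-1 terms summing to T.)
Upper bound — finding two terms. Write S_k = T[:,:,k] for the frontal slices: S₁ = [[2, -2], [-2, -2]], S₂ = [[3, -3], [-7, 9]], S₃ = [[3, -3], [-7, 9]].
If T = a₁ (x) b₁ (x) c₁ + a₂ (x) b₂ (x) c₂ then each S_k = c₁[k]·a₁b₁ᵀ + c₂[k]·a₂b₂ᵀ. S₁ and S₂ are linearly independent, so a₁b₁ᵀ and a₂b₂ᵀ must span the same plane of matrices: they are the rank-1 matrices of the form x·S₁ + y·S₂.
det(x·S₁ + y·S₂) is −8·x² − 8·xy + 6·y² = (-2)·(2·x + 3·y)(2·x − y), vanishing at (x:y) = (3:-2) and (1:2).
M₁ = 3·S₁ − 2·S₂ = [[0, 0], [8, -24]] = 8·[0, 1][1, -3]ᵀ and M₂ = S₁ + 2·S₂ = [[8, -8], [-16, 16]] = 8·[1, -2][1, -1]ᵀ, so take a₁ = [0, 1], b₁ = [1, -3], a₂ = [1, -2], b₂ = [1, -1].
Each slice is an integer combination of E₁ = a₁b₁ᵀ and E₂ = a₂b₂ᵀ: S₁ = 2·E₁ + 2·E₂, S₂ = −E₁ + 3·E₂, S₃ = −E₁ + 3·E₂; reading off coefficients, c₁ = [2, -1, -1] and c₂ = [2, 3, 3].
Hence T = [0, 1] (x) [1, -3] (x) [2, -1, -1] + [1, -2] (x) [1, -1] (x) [2, 3, 3], so rank(T) ≤ 2.
These bounds meet, so rank(T) = 2.
Check entry T[2,2,2] = 9: (1)·(-3)·(-1) + (-2)·(-1)·(3) = 9.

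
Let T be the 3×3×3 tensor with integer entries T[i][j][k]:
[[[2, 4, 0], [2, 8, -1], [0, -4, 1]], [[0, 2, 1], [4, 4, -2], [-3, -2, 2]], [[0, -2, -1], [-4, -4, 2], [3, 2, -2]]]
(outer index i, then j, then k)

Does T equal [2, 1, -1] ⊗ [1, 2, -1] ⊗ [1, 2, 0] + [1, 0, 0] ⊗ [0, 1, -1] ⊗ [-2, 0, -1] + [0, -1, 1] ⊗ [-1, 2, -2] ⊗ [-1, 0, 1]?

Reconstruct entrywise from the claimed factors. For example, T[1,1,2] = -2 and Σₗ aₗ[1]bₗ[1]cₗ[2] = (1)·(2)·(0) + (0)·(1)·(-1) + (-1)·(2)·(1) = -2; checking all 27 entries, every one matches. The claim holds.

Yes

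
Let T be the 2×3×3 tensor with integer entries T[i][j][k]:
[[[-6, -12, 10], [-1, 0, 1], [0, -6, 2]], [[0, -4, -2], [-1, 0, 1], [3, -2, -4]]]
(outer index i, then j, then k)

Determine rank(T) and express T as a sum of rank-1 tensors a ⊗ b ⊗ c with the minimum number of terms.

Lower bound: the mode-3 unfolding of T (rows indexed by k, columns by (i,j) = (0,0), (0,1), (0,2), (1,0), (1,1), (1,2)) is [[-6, -1, 0, 0, -1, 3], [-12, 0, -6, -4, 0, -2], [10, 1, 2, -2, 1, -4]].
There the 3×3 minor on rows k ∈ {0, 1, 2}, columns (i,j) ∈ {(0,0), (0,1), (1,0)} is det [[-6, -1, 0], [-12, 0, -4], [10, 1, -2]] = 40 ≠ 0, so this unfolding has rank ≥ 3; CP rank is at least every unfolding rank, so rank(T) ≥ 3. (This is only a lower bound: in general the CP rank may exceed every unfolding rank, so we still need to exhibit 3 rank-1 terms summing to T.)
Upper bound: T is a sum of 3 rank-1 terms, T = (1, 1) ⊗ (2, 1, -2) ⊗ (-1, 0, 1) + (1, 2) ⊗ (2, 0, 1) ⊗ (0, -2, 0) + (2, -1) ⊗ (2, 0, 1) ⊗ (-1, -2, 2) (written with every a and b primitive with positive leading entry and the scale carried by c; CP decompositions are not unique, and this one is verified by expanding entrywise), so rank(T) ≤ 3.
These bounds meet, so rank(T) = 3.
Check entry T[1,0,2] = -2: (1)·(2)·(1) + (2)·(2)·(0) + (-1)·(2)·(2) = -2.

rank(T) = 3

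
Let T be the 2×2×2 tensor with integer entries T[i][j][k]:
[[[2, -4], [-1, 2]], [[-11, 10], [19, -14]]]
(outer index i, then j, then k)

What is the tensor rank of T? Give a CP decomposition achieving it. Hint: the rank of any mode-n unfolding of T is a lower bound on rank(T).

Lower bound: the mode-2 unfolding of T (rows indexed by j, columns by (i,k) = (0,0), (0,1), (1,0), (1,1)) is [[2, -4, -11, 10], [-1, 2, 19, -14]].
There the 2×2 minor on rows j ∈ {0, 1}, columns (i,k) ∈ {(0,0), (1,0)} is det [[2, -11], [-1, 19]] = 27 ≠ 0, so this unfolding has rank ≥ 2; CP rank is at least every unfolding rank, so rank(T) ≥ 2. (Flattening ranks never certify an upper bound on CP rank; for that we must actually write T with 2 rank-1 terms.)
Upper bound — finding two terms. Write S_k = T[:,:,k] for the frontal slices: S₀ = [[2, -1], [-11, 19]], S₁ = [[-4, 2], [10, -14]].
If T = a₁ ∘ b₁ ∘ c₁ + a₂ ∘ b₂ ∘ c₂ then each S_k = c₁[k]·a₁b₁ᵀ + c₂[k]·a₂b₂ᵀ. S₀ and S₁ are linearly independent, so a₁b₁ᵀ and a₂b₂ᵀ must span the same plane of matrices: they are the rank-1 matrices of the form x·S₀ + y·S₁.
det(x·S₀ + y·S₁) is 27·x² − 72·xy + 36·y² = 9·(3·x − 2·y)(x − 2·y), vanishing at (x:y) = (2:3) and (2:1).
M₁ = 2·S₀ + 3·S₁ = [[-8, 4], [8, -4]] = (-4)·[1, -1][2, -1]ᵀ and M₂ = 2·S₀ + S₁ = [[0, 0], [-12, 24]] = (-12)·[0, 1][1, -2]ᵀ, so take a₁ = [1, -1], b₁ = [2, -1], a₂ = [0, 1], b₂ = [1, -2].
Each slice is an integer combination of E₁ = a₁b₁ᵀ and E₂ = a₂b₂ᵀ: S₀ = E₁ − 9·E₂, S₁ = −2·E₁ + 6·E₂; reading off coefficients, c₁ = [1, -2] and c₂ = [-9, 6].
Hence T = [1, -1] ∘ [2, -1] ∘ [1, -2] + [0, 1] ∘ [1, -2] ∘ [-9, 6], so rank(T) ≤ 2.
These bounds meet, so rank(T) = 2.

rank(T) = 2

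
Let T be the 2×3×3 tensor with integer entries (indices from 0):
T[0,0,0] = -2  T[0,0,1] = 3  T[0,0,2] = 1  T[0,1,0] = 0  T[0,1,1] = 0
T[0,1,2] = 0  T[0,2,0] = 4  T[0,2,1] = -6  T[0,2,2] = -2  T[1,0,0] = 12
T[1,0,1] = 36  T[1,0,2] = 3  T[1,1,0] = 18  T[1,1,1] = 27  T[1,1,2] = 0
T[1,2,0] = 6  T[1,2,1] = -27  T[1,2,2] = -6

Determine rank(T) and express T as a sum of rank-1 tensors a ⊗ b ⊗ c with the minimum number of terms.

Lower bound: the mode-2 unfolding of T (rows indexed by j, columns by (i,k) = (0,0), (0,1), (0,2), (1,0), (1,1), (1,2)) is [[-2, 3, 1, 12, 36, 3], [0, 0, 0, 18, 27, 0], [4, -6, -2, 6, -27, -6]].
There the 2×2 minor on rows j ∈ {0, 1}, columns (i,k) ∈ {(0,0), (1,0)} is det [[-2, 12], [0, 18]] = -36 ≠ 0, so this unfolding has rank ≥ 2; CP rank is at least every unfolding rank, so rank(T) ≥ 2. (Flattening ranks never certify an upper bound on CP rank; for that we must actually write T with 2 rank-1 terms.)
Upper bound — finding two terms. Write S_k = T[:,:,k] for the frontal slices: S₀ = [[-2, 0, 4], [12, 18, 6]], S₁ = [[3, 0, -6], [36, 27, -27]], S₂ = [[1, 0, -2], [3, 0, -6]].
If T = a₁ ⊗ b₁ ⊗ c₁ + a₂ ⊗ b₂ ⊗ c₂ then each S_k = c₁[k]·a₁b₁ᵀ + c₂[k]·a₂b₂ᵀ. S₀ and S₁ are linearly independent, so a₁b₁ᵀ and a₂b₂ᵀ must span the same plane of matrices: they are the rank-1 matrices of the form x·S₀ + y·S₁.
The 2×2 minor of x·S₀ + y·S₁ on rows {0,1}, columns {0,1} is −36·x² + 81·y² = (-9)·(2·x − 3·y)(2·x + 3·y), vanishing at (x:y) = (3:2) and (3:-2).
M₁ = 3·S₀ + 2·S₁ = [[0, 0, 0], [108, 108, -36]] = 36·[0, 1][3, 3, -1]ᵀ and M₂ = 3·S₀ − 2·S₁ = [[-12, 0, 24], [-36, 0, 72]] = (-12)·[1, 3][1, 0, -2]ᵀ, so take a₁ = [0, 1], b₁ = [3, 3, -1], a₂ = [1, 3], b₂ = [1, 0, -2].
Each slice is an integer combination of E₁ = a₁b₁ᵀ and E₂ = a₂b₂ᵀ: S₀ = 6·E₁ − 2·E₂, S₁ = 9·E₁ + 3·E₂, S₂ = E₂; reading off coefficients, c₁ = [6, 9, 0] and c₂ = [-2, 3, 1].
Hence T = [0, 1] ⊗ [3, 3, -1] ⊗ [6, 9, 0] + [1, 3] ⊗ [1, 0, -2] ⊗ [-2, 3, 1], so rank(T) ≤ 2.
These bounds meet, so rank(T) = 2.

rank(T) = 2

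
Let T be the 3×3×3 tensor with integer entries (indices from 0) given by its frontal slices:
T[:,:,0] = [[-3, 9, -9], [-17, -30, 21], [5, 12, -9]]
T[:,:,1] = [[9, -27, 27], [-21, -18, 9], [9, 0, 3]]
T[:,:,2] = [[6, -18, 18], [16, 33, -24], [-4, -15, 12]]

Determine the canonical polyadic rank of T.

Lower bound: in the mode-3 unfolding of T (rows indexed by k, columns by (i,j)) the 2×2 minor on rows k ∈ {0, 1}, columns (i,j) ∈ {(0,0), (1,0)} is det [[-3, -17], [9, -21]] = 216 ≠ 0, so that unfolding has rank ≥ 2 and hence rank(T) ≥ 2 (CP rank is at least every unfolding rank, though it can be larger).
Upper bound: with S_k = T[:,:,k], the two rank-1 terms a₁b₁ᵀ, a₂b₂ᵀ are the rank-1 members of the pencil x·S₀ + y·S₁.
The 2×2 minor of x·S₀ + y·S₁ on rows {0,1}, columns {0,1} is 243·x² − 486·xy − 729·y² = 243·(x − 3·y)(x + y), vanishing at (x:y) = (3:1) and (1:-1).
M₁ = 3·S₀ + S₁ = [[0, 0, 0], [-72, -108, 72], [24, 36, -24]] = (-12)·[0, 3, -1][2, 3, -2]ᵀ and M₂ = S₀ − S₁ = [[-12, 36, -36], [4, -12, 12], [-4, 12, -12]] = (-4)·[3, -1, 1][1, -3, 3]ᵀ, so take a₁ = [0, 3, -1], b₁ = [2, 3, -2], a₂ = [3, -1, 1], b₂ = [1, -3, 3].
Each slice is an integer combination of E₁ = a₁b₁ᵀ and E₂ = a₂b₂ᵀ: S₀ = −3·E₁ − E₂, S₁ = −3·E₁ + 3·E₂, S₂ = 3·E₁ + 2·E₂; reading off coefficients, c₁ = [-3, -3, 3] and c₂ = [-1, 3, 2].
Hence T = [0, 3, -1] ⊗ [2, 3, -2] ⊗ [-3, -3, 3] + [3, -1, 1] ⊗ [1, -3, 3] ⊗ [-1, 3, 2], so rank(T) ≤ 2.
These bounds meet, so rank(T) = 2.

2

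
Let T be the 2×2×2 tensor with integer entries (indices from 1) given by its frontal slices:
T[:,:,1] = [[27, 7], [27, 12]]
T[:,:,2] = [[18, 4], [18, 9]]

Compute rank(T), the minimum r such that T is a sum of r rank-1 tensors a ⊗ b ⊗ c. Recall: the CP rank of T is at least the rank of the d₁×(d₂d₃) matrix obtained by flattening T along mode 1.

Lower bound: the mode-3 unfolding of T (rows indexed by k, columns by (i,j) = (1,1), (1,2), (2,1), (2,2)) is [[27, 7, 27, 12], [18, 4, 18, 9]].
There the 2×2 minor on rows k ∈ {1, 2}, columns (i,j) ∈ {(1,1), (1,2)} is det [[27, 7], [18, 4]] = -18 ≠ 0, so this unfolding has rank ≥ 2; CP rank is at least every unfolding rank, so rank(T) ≥ 2. (This is only a lower bound: in general the CP rank may exceed every unfolding rank, so we still need to exhibit 2 rank-1 terms summing to T.)
Upper bound — finding two terms. Write S_k = T[:,:,k] for the frontal slices: S₁ = [[27, 7], [27, 12]], S₂ = [[18, 4], [18, 9]].
If T = a₁ ⊗ b₁ ⊗ c₁ + a₂ ⊗ b₂ ⊗ c₂ then each S_k = c₁[k]·a₁b₁ᵀ + c₂[k]·a₂b₂ᵀ. S₁ and S₂ are linearly independent, so a₁b₁ᵀ and a₂b₂ᵀ must span the same plane of matrices: they are the rank-1 matrices of the form x·S₁ + y·S₂.
det(x·S₁ + y·S₂) is 135·x² + 225·xy + 90·y² = 45·(3·x + 2·y)(x + y), vanishing at (x:y) = (2:-3) and (1:-1).
M₁ = 2·S₁ − 3·S₂ = [[0, 2], [0, -3]] = (2, -3)(0, 1)ᵀ and M₂ = S₁ − S₂ = [[9, 3], [9, 3]] = 3·(1, 1)(3, 1)ᵀ, so take a₁ = (2, -3), b₁ = (0, 1), a₂ = (1, 1), b₂ = (3, 1).
Each slice is an integer combination of E₁ = a₁b₁ᵀ and E₂ = a₂b₂ᵀ: S₁ = −E₁ + 9·E₂, S₂ = −E₁ + 6·E₂; reading off coefficients, c₁ = (-1, -1) and c₂ = (9, 6).
Hence T = (2, -3) ⊗ (0, 1) ⊗ (-1, -1) + (1, 1) ⊗ (3, 1) ⊗ (9, 6), so rank(T) ≤ 2.
These bounds meet, so rank(T) = 2.

2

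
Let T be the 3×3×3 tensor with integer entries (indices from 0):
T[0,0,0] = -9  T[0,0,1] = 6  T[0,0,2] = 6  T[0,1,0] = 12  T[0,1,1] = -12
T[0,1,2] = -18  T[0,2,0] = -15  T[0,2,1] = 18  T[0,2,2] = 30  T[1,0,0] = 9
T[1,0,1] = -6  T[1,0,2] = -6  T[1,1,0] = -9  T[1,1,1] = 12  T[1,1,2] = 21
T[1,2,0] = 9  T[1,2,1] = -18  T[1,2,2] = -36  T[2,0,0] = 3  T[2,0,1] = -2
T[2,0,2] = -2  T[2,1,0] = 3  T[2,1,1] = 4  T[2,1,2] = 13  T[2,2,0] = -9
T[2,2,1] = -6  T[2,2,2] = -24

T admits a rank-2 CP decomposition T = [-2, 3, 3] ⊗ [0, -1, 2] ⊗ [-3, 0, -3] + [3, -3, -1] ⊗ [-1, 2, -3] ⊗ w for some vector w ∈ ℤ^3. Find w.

w = [3, -2, -2]

Subtract the known terms from T to get the rank-1 residual R = [3, -3, -1] ⊗ [-1, 2, -3] ⊗ w, so R[i,j,k] = a[i]·b[j]·w[k]. Pick indices with nonzero a[0]·b[0] = (3)·(-1) = -3. Only the fibre through (0,0,·) is needed: R[0,0,:] = T[0,0,:] − Σₗ aₗ[0]bₗ[0]cₗ = [-9, 6, 6] − (-2)·(0)·[-3, 0, -3] = [-9, 6, 6]. Then w[k] = R[0,0,k] / -3 for each k, giving w = [-9, 6, 6] / -3 = [3, -2, -2].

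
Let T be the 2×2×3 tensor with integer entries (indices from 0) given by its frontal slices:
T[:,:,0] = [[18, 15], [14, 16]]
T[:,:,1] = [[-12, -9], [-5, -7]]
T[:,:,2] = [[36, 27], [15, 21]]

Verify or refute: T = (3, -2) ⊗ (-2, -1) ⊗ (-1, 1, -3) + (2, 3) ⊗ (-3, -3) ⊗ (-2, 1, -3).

Yes

Reconstruct entrywise from the claimed factors. For example, T[0,1,0] = 15 and Σₗ aₗ[0]bₗ[1]cₗ[0] = (3)·(-1)·(-1) + (2)·(-3)·(-2) = 15; checking all 12 entries, every one matches. The claim holds.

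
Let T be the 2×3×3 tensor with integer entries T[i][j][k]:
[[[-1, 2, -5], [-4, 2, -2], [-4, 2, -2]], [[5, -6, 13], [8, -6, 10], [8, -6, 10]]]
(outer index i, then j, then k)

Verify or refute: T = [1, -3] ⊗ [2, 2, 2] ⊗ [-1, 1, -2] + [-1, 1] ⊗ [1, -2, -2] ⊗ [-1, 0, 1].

Reconstruct entrywise from the claimed factors. For example, T[1,2,2] = 10 and Σₗ aₗ[1]bₗ[2]cₗ[2] = (-3)·(2)·(-2) + (1)·(-2)·(1) = 10; checking all 18 entries, every one matches. The claim holds.

Yes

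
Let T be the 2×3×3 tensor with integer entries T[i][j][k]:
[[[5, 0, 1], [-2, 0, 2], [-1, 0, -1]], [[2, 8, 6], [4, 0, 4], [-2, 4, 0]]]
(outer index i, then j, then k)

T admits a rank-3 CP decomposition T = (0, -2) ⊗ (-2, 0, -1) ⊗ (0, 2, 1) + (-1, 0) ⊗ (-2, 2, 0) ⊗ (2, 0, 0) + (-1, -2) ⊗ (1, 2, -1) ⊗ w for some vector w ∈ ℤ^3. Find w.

Subtract the known terms from T to get the rank-1 residual R = (-1, -2) ⊗ (1, 2, -1) ⊗ w, so R[i,j,k] = a[i]·b[j]·w[k]. Pick indices with nonzero a[0]·b[0] = (-1)·(1) = -1. Only the fibre through (0,0,·) is needed: R[0,0,:] = T[0,0,:] − Σₗ aₗ[0]bₗ[0]cₗ = [5, 0, 1] − (0)·(-2)·(0, 2, 1) − (-1)·(-2)·(2, 0, 0) = [1, 0, 1]. Then w[k] = R[0,0,k] / -1 for each k, giving w = [1, 0, 1] / -1 = (-1, 0, -1).

w = (-1, 0, -1)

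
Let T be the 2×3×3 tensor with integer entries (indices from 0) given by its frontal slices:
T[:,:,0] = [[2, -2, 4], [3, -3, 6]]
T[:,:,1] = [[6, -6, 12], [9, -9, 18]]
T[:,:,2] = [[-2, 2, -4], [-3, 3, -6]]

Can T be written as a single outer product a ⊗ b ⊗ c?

Yes

If T = a ⊗ b ⊗ c then every fibre of T is a multiple of the corresponding factor, so read the factors off the fibres through the nonzero entry T[0,0,0] = 2.
The mode-1 fibre T[:,0,0] = [2, 3] gives a = (2, 3) (primitive direction); the mode-2 fibre T[0,:,0] = [2, -2, 4] gives b = (1, -1, 2); then c[k] = T[0,0,k] / (a[0]·b[0]) = [2, 6, -2] / 2 = (1, 3, -1).
Expanding (2, 3) ⊗ (1, -1, 2) ⊗ (1, 3, -1) reproduces all 18 entries of T, so T = (2, 3) ⊗ (1, -1, 2) ⊗ (1, 3, -1) and rank(T) ≤ 1.
Equivalently every frontal slice T[:,:,k] is c[k] times the rank-1 matrix (2, 3) ⊗ (1, -1, 2). So T has rank 1 (it is nonzero).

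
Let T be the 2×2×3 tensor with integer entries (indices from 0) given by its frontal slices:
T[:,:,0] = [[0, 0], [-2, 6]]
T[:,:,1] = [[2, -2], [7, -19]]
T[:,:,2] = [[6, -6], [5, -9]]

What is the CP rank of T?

Lower bound: in the mode-2 unfolding of T (rows indexed by j, columns by (i,k)) the 2×2 minor on rows j ∈ {0, 1}, columns (i,k) ∈ {(0,1), (1,0)} is det [[2, -2], [-2, 6]] = 8 ≠ 0, so that unfolding has rank ≥ 2 and hence rank(T) ≥ 2 (CP rank is at least every unfolding rank, though it can be larger).
Upper bound: with S_k = T[:,:,k], the two rank-1 terms a₁b₁ᵀ, a₂b₂ᵀ are the rank-1 members of the pencil x·S₀ + y·S₁.
det(x·S₀ + y·S₁) is 8·xy − 24·y² = 8·(x − 3·y)(y), vanishing at (x:y) = (3:1) and (1:0).
M₁ = 3·S₀ + S₁ = [[2, -2], [1, -1]] = (2, 1)(1, -1)ᵀ and M₂ = S₀ = [[0, 0], [-2, 6]] = (-2)·(0, 1)(1, -3)ᵀ, so take a₁ = (2, 1), b₁ = (1, -1), a₂ = (0, 1), b₂ = (1, -3).
Each slice is an integer combination of E₁ = a₁b₁ᵀ and E₂ = a₂b₂ᵀ: S₀ = −2·E₂, S₁ = E₁ + 6·E₂, S₂ = 3·E₁ + 2·E₂; reading off coefficients, c₁ = (0, 1, 3) and c₂ = (-2, 6, 2).
Hence T = (2, 1) (x) (1, -1) (x) (0, 1, 3) + (0, 1) (x) (1, -3) (x) (-2, 6, 2), so rank(T) ≤ 2.
These bounds meet, so rank(T) = 2.

2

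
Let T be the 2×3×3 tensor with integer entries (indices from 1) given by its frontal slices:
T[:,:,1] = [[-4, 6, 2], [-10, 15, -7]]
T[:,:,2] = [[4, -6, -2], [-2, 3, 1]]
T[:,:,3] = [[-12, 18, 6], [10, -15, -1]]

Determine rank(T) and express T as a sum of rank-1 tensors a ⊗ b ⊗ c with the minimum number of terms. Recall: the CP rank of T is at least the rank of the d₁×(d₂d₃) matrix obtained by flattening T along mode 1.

rank(T) = 2

Lower bound: the mode-2 unfolding of T (rows indexed by j, columns by (i,k) = (1,1), (1,2), (1,3), (2,1), (2,2), (2,3)) is [[-4, 4, -12, -10, -2, 10], [6, -6, 18, 15, 3, -15], [2, -2, 6, -7, 1, -1]].
There the 2×2 minor on rows j ∈ {1, 3}, columns (i,k) ∈ {(1,1), (2,1)} is det [[-4, -10], [2, -7]] = 48 ≠ 0, so this unfolding has rank ≥ 2; CP rank is at least every unfolding rank, so rank(T) ≥ 2. (Unfolding ranks only ever bound the CP rank from below — rank(T) can be strictly larger than all of them — so the matching upper bound has to come from an explicit 2-term decomposition.)
Upper bound — finding two terms. Write S_k = T[:,:,k] for the frontal slices: S₁ = [[-4, 6, 2], [-10, 15, -7]], S₂ = [[4, -6, -2], [-2, 3, 1]], S₃ = [[-12, 18, 6], [10, -15, -1]].
If T = a₁ ⊗ b₁ ⊗ c₁ + a₂ ⊗ b₂ ⊗ c₂ then each S_k = c₁[k]·a₁b₁ᵀ + c₂[k]·a₂b₂ᵀ. S₁ and S₂ are linearly independent, so a₁b₁ᵀ and a₂b₂ᵀ must span the same plane of matrices: they are the rank-1 matrices of the form x·S₁ + y·S₂.
The 2×2 minor of x·S₁ + y·S₂ on rows {1,2}, columns {1,3} is 48·x² − 48·xy = 48·(x − y)(x), vanishing at (x:y) = (1:1) and (0:1).
M₁ = S₁ + S₂ = [[0, 0, 0], [-12, 18, -6]] = (-6)·[0, 1][2, -3, 1]ᵀ and M₂ = S₂ = [[4, -6, -2], [-2, 3, 1]] = [2, -1][2, -3, -1]ᵀ, so take a₁ = [0, 1], b₁ = [2, -3, 1], a₂ = [2, -1], b₂ = [2, -3, -1].
Each slice is an integer combination of E₁ = a₁b₁ᵀ and E₂ = a₂b₂ᵀ: S₁ = −6·E₁ − E₂, S₂ = E₂, S₃ = 2·E₁ − 3·E₂; reading off coefficients, c₁ = [-6, 0, 2] and c₂ = [-1, 1, -3].
Hence T = [0, 1] ⊗ [2, -3, 1] ⊗ [-6, 0, 2] + [2, -1] ⊗ [2, -3, -1] ⊗ [-1, 1, -3], so rank(T) ≤ 2.
These bounds meet, so rank(T) = 2.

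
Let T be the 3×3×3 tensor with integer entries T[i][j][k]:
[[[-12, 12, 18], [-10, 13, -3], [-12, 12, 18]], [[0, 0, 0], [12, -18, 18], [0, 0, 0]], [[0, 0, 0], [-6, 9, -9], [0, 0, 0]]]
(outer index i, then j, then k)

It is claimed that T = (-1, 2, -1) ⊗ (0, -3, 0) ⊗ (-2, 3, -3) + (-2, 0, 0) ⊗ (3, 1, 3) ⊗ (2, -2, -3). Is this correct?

Yes

Reconstruct entrywise from the claimed factors. For example, T[2,2,2] = 0 and Σₗ aₗ[2]bₗ[2]cₗ[2] = (-1)·(0)·(-3) + (0)·(3)·(-3) = 0; checking all 27 entries, every one matches. The claim holds.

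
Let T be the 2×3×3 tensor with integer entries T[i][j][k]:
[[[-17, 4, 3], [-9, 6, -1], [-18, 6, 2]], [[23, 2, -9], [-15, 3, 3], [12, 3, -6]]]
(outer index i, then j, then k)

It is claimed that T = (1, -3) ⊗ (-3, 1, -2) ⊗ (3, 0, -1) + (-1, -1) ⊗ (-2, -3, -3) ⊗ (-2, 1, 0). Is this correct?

Reconstruct entry (0,0,0) from the claimed factors: Σₗ aₗ[0]bₗ[0]cₗ[0] = (1)·(-3)·(3) + (-1)·(-2)·(-2) = -13, but T[0,0,0] = -17. The claim is false.

No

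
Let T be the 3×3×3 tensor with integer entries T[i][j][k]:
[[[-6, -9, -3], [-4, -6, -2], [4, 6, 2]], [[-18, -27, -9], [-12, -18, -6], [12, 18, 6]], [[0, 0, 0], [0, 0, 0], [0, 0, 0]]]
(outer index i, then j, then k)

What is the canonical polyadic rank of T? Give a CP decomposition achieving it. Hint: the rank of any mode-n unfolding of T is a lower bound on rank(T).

rank(T) = 1

Lower bound: T ≠ 0 (e.g. T[0,0,0] = -6), so rank(T) ≥ 1.
Upper bound: if T = a ⊗ b ⊗ c then every fibre of T is a multiple of the corresponding factor, so read the factors off the fibres through the nonzero entry T[0,0,0] = -6.
The mode-1 fibre T[:,0,0] = [-6, -18, 0] gives a = [1, 3, 0] (primitive direction); the mode-2 fibre T[0,:,0] = [-6, -4, 4] gives b = [3, 2, -2]; then c[k] = T[0,0,k] / (a[0]·b[0]) = [-6, -9, -3] / 3 = [-2, -3, -1].
Expanding [1, 3, 0] ⊗ [3, 2, -2] ⊗ [-2, -3, -1] reproduces all 27 entries of T, so T = [1, 3, 0] ⊗ [3, 2, -2] ⊗ [-2, -3, -1] and rank(T) ≤ 1.
These bounds meet, so rank(T) = 1.
Check entry T[0,1,0] = -4: (1)·(2)·(-2) = -4.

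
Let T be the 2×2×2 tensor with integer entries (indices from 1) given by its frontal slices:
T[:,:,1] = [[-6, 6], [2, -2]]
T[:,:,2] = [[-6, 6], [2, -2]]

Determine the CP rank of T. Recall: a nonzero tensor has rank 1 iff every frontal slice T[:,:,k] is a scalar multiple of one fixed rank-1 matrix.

1

Lower bound: T ≠ 0 (e.g. T[1,1,1] = -6), so rank(T) ≥ 1.
Upper bound: the mode-1 fibre T[:,1,1] = [-6, 2] gives a = [3, -1] (primitive direction); the mode-2 fibre T[1,:,1] = [-6, 6] gives b = [1, -1]; then c[k] = T[1,1,k] / (a[1]·b[1]) = [-6, -6] / 3 = [-2, -2].
Expanding [3, -1] ⊗ [1, -1] ⊗ [-2, -2] reproduces all 8 entries of T, so T = [3, -1] ⊗ [1, -1] ⊗ [-2, -2] and rank(T) ≤ 1.
These bounds meet, so rank(T) = 1.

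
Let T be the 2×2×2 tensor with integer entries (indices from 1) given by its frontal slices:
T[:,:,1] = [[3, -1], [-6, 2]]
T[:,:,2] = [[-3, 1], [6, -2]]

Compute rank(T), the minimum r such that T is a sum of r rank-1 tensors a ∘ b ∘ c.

Lower bound: T ≠ 0 (e.g. T[1,1,1] = 3), so rank(T) ≥ 1.
Upper bound: if T = a ∘ b ∘ c then every fibre of T is a multiple of the corresponding factor, so read the factors off the fibres through the nonzero entry T[1,1,1] = 3.
The mode-1 fibre T[:,1,1] = [3, -6] gives a = [1, -2] (primitive direction); the mode-2 fibre T[1,:,1] = [3, -1] gives b = [3, -1]; then c[k] = T[1,1,k] / (a[1]·b[1]) = [3, -3] / 3 = [1, -1].
Expanding [1, -2] ∘ [3, -1] ∘ [1, -1] reproduces all 8 entries of T, so T = [1, -2] ∘ [3, -1] ∘ [1, -1] and rank(T) ≤ 1.
These bounds meet, so rank(T) = 1.
Check entry T[2,2,2] = -2: (-2)·(-1)·(-1) = -2.

1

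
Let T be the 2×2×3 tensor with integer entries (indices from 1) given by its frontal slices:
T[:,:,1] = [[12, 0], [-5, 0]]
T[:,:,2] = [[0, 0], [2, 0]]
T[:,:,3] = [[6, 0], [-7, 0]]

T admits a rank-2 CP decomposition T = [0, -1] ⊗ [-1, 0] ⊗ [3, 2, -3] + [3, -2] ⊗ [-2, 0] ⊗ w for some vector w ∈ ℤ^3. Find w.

w = [-2, 0, -1]

Subtract the known terms from T to get the rank-1 residual R = [3, -2] ⊗ [-2, 0] ⊗ w, so R[i,j,k] = a[i]·b[j]·w[k]. Pick indices with nonzero a[1]·b[1] = (3)·(-2) = -6. Only the fibre through (1,1,·) is needed: R[1,1,:] = T[1,1,:] − Σₗ aₗ[1]bₗ[1]cₗ = [12, 0, 6] − (0)·(-1)·[3, 2, -3] = [12, 0, 6]. Then w[k] = R[1,1,k] / -6 for each k, giving w = [12, 0, 6] / -6 = [-2, 0, -1].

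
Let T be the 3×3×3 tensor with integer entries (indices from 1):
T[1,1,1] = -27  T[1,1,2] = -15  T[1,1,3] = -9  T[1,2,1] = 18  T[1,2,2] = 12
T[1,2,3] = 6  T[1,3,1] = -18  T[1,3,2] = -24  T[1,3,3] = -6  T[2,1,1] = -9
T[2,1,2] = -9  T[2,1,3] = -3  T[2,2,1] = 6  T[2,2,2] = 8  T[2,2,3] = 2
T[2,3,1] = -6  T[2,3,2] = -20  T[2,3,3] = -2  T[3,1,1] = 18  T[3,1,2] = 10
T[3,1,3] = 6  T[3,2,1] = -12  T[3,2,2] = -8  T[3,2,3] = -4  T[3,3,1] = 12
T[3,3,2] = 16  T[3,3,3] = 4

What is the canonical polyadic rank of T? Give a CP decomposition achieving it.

rank(T) = 2

Lower bound: in the mode-2 unfolding of T (rows indexed by j, columns by (i,k)) the 2×2 minor on rows j ∈ {1, 2}, columns (i,k) ∈ {(1,1), (1,2)} is det [[-27, -15], [18, 12]] = -54 ≠ 0, so that unfolding has rank ≥ 2 and hence rank(T) ≥ 2 (CP rank is at least every unfolding rank, though it can be larger).
Upper bound: with S_k = T[:,:,k], the two rank-1 terms a₁b₁ᵀ, a₂b₂ᵀ are the rank-1 members of the pencil x·S₁ + y·S₂.
The 2×2 minor of x·S₁ + y·S₂ on rows {1,2}, columns {1,2} is −36·xy − 12·y² = (-12)·(y)(3·x + y), vanishing at (x:y) = (1:0) and (1:-3).
M₁ = S₁ = [[-27, 18, -18], [-9, 6, -6], [18, -12, 12]] = (-3)·[3, 1, -2][3, -2, 2]ᵀ and M₂ = S₁ − 3·S₂ = [[18, -18, 54], [18, -18, 54], [-12, 12, -36]] = 6·[3, 3, -2][1, -1, 3]ᵀ, so take a₁ = [3, 1, -2], b₁ = [3, -2, 2], a₂ = [3, 3, -2], b₂ = [1, -1, 3].
Each slice is an integer combination of E₁ = a₁b₁ᵀ and E₂ = a₂b₂ᵀ: S₁ = −3·E₁, S₂ = −E₁ − 2·E₂, S₃ = −E₁; reading off coefficients, c₁ = [-3, -1, -1] and c₂ = [0, -2, 0].
Hence T = [3, 1, -2] (x) [3, -2, 2] (x) [-3, -1, -1] + [3, 3, -2] (x) [1, -1, 3] (x) [0, -2, 0], so rank(T) ≤ 2.
These bounds meet, so rank(T) = 2.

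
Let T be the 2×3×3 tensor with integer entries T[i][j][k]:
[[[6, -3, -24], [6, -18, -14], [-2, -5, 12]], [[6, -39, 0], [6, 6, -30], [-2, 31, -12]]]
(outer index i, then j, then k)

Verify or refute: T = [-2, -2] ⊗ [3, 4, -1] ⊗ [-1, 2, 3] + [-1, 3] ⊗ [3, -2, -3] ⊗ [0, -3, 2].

No

Reconstruct entry (0,1,0) from the claimed factors: Σₗ aₗ[0]bₗ[1]cₗ[0] = (-2)·(4)·(-1) + (-1)·(-2)·(0) = 8, but T[0,1,0] = 6. The claim is false.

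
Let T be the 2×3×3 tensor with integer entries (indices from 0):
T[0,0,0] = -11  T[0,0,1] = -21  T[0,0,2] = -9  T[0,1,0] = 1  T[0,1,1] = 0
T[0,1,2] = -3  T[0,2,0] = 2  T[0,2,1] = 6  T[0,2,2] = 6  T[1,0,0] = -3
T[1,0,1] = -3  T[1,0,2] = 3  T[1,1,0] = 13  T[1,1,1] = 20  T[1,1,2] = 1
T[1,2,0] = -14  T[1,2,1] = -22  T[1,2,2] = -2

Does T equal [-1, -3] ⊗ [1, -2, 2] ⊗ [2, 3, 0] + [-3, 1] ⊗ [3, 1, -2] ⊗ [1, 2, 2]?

Reconstruct entry (0,0,2) from the claimed factors: Σₗ aₗ[0]bₗ[0]cₗ[2] = (-1)·(1)·(0) + (-3)·(3)·(2) = -18, but T[0,0,2] = -9. The claim is false.

No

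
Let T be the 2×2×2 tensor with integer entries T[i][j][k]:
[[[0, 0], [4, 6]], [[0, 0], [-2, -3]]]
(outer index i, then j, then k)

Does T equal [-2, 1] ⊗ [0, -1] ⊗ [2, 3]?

Reconstruct entrywise from the claimed factors. For example, T[1,0,1] = 0 and Σₗ aₗ[1]bₗ[0]cₗ[1] = (1)·(0)·(3) = 0; checking all 8 entries, every one matches. The claim holds.

Yes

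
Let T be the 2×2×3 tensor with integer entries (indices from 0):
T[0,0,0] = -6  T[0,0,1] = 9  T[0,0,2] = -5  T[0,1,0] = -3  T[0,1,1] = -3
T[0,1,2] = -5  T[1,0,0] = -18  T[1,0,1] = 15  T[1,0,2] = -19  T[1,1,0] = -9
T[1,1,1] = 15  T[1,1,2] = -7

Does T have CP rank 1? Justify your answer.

The mode-2 unfolding of T (rows indexed by j, columns by (i,k) = (0,0), (0,1), (0,2), (1,0), (1,1), (1,2)) is [[-6, 9, -5, -18, 15, -19], [-3, -3, -5, -9, 15, -7]].
There the 2×2 minor on rows j ∈ {0, 1}, columns (i,k) ∈ {(0,0), (0,1)} is det [[-6, 9], [-3, -3]] = 45 ≠ 0, so this unfolding has rank ≥ 2; CP rank is at least every unfolding rank, so rank(T) ≥ 2.
In particular rank(T) ≥ 2 > 1, so T is not rank-1.

No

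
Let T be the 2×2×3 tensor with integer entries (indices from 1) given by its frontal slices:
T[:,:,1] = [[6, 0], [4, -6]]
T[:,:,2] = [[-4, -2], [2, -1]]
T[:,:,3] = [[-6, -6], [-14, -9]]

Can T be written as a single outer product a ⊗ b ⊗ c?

The mode-3 unfolding of T (rows indexed by k, columns by (i,j) = (1,1), (1,2), (2,1), (2,2)) is [[6, 0, 4, -6], [-4, -2, 2, -1], [-6, -6, -14, -9]].
There the 3×3 minor on rows k ∈ {1, 2, 3}, columns (i,j) ∈ {(1,1), (1,2), (2,1)} is det [[6, 0, 4], [-4, -2, 2], [-6, -6, -14]] = 288 ≠ 0, so this unfolding has rank ≥ 3; CP rank is at least every unfolding rank, so rank(T) ≥ 3.
In particular rank(T) ≥ 3 > 1, so T is not rank-1.

No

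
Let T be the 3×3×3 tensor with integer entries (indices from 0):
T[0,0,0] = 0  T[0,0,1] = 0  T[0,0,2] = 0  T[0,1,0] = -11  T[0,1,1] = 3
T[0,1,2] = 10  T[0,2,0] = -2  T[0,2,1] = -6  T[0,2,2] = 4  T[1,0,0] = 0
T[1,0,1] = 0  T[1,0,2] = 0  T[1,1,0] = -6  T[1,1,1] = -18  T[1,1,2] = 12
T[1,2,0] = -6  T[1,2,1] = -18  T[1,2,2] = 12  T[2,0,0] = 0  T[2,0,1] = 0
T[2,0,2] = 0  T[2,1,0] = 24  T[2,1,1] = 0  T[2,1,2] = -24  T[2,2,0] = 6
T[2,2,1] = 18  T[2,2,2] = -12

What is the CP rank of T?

Lower bound: the mode-1 unfolding of T (rows indexed by i, columns by (j,k) = (0,0), (0,1), (0,2), (1,0), (1,1), (1,2), (2,0), (2,1), (2,2)) is [[0, 0, 0, -11, 3, 10, -2, -6, 4], [0, 0, 0, -6, -18, 12, -6, -18, 12], [0, 0, 0, 24, 0, -24, 6, 18, -12]].
There the 2×2 minor on rows i ∈ {0, 1}, columns (j,k) ∈ {(1,0), (1,1)} is det [[-11, 3], [-6, -18]] = 216 ≠ 0, so this unfolding has rank ≥ 2; CP rank is at least every unfolding rank, so rank(T) ≥ 2. (This is only a lower bound: in general the CP rank may exceed every unfolding rank, so we still need to exhibit 2 rank-1 terms summing to T.)
Upper bound — finding two terms. Write S_k = T[:,:,k] for the frontal slices: S₀ = [[0, -11, -2], [0, -6, -6], [0, 24, 6]], S₁ = [[0, 3, -6], [0, -18, -18], [0, 0, 18]], S₂ = [[0, 10, 4], [0, 12, 12], [0, -24, -12]].
If T = a₁ ⊗ b₁ ⊗ c₁ + a₂ ⊗ b₂ ⊗ c₂ then each S_k = c₁[k]·a₁b₁ᵀ + c₂[k]·a₂b₂ᵀ. S₀ and S₁ are linearly independent, so a₁b₁ᵀ and a₂b₂ᵀ must span the same plane of matrices: they are the rank-1 matrices of the form x·S₀ + y·S₁.
The 2×2 minor of x·S₀ + y·S₁ on rows {0,1}, columns {1,2} is 54·x² + 108·xy − 162·y² = 54·(x + 3·y)(x − y), vanishing at (x:y) = (3:-1) and (1:1).
M₁ = 3·S₀ − S₁ = [[0, -36, 0], [0, 0, 0], [0, 72, 0]] = (-36)·[1, 0, -2][0, 1, 0]ᵀ and M₂ = S₀ + S₁ = [[0, -8, -8], [0, -24, -24], [0, 24, 24]] = (-8)·[1, 3, -3][0, 1, 1]ᵀ, so take a₁ = [1, 0, -2], b₁ = [0, 1, 0], a₂ = [1, 3, -3], b₂ = [0, 1, 1].
Each slice is an integer combination of E₁ = a₁b₁ᵀ and E₂ = a₂b₂ᵀ: S₀ = −9·E₁ − 2·E₂, S₁ = 9·E₁ − 6·E₂, S₂ = 6·E₁ + 4·E₂; reading off coefficients, c₁ = [-9, 9, 6] and c₂ = [-2, -6, 4].
Hence T = [1, 0, -2] ⊗ [0, 1, 0] ⊗ [-9, 9, 6] + [1, 3, -3] ⊗ [0, 1, 1] ⊗ [-2, -6, 4], so rank(T) ≤ 2.
These bounds meet, so rank(T) = 2.
Check entry T[1,1,2] = 12: (0)·(1)·(6) + (3)·(1)·(4) = 12.

2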